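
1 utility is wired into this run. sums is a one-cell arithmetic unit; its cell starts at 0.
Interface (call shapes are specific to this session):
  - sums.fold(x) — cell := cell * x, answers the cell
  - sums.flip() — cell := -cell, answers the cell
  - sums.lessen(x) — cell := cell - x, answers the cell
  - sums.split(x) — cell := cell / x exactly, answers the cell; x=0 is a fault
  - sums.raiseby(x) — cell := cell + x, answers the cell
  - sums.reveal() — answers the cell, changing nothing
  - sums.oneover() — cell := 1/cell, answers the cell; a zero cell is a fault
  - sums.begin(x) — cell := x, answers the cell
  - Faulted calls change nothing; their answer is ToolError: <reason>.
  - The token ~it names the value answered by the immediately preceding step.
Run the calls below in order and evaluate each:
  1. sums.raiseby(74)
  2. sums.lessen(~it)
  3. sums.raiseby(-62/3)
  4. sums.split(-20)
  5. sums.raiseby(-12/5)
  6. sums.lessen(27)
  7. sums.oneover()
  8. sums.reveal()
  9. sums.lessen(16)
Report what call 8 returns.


Answer: -30/851

Derivation:
% 1. sums.raiseby(x=74) == 74
% 2. sums.lessen(x=~it) == 0
% 3. sums.raiseby(x=-62/3) == -62/3
% 4. sums.split(x=-20) == 31/30
% 5. sums.raiseby(x=-12/5) == -41/30
% 6. sums.lessen(x=27) == -851/30
% 7. sums.oneover() == -30/851
% 8. sums.reveal() == -30/851
% 9. sums.lessen(x=16) == -13646/851


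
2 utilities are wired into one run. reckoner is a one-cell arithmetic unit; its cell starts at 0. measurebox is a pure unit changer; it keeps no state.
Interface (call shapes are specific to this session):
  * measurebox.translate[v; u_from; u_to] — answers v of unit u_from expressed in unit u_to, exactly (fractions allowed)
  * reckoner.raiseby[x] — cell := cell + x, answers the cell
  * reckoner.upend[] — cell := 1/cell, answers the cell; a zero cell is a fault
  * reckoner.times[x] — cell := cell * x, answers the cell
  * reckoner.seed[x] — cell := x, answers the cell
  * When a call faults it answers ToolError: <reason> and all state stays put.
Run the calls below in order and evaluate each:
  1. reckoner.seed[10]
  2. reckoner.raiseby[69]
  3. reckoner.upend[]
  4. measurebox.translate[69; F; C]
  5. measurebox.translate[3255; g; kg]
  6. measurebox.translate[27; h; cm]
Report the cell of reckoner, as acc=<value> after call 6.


==> reckoner.seed(x='10')
<== 10
==> reckoner.raiseby(x='69')
<== 79
==> reckoner.upend()
<== 1/79
==> measurebox.translate(v='69', u_from='F', u_to='C')
<== 185/9
==> measurebox.translate(v='3255', u_from='g', u_to='kg')
<== 651/200
==> measurebox.translate(v='27', u_from='h', u_to='cm')
<== ToolError: incompatible units

Answer: acc=1/79


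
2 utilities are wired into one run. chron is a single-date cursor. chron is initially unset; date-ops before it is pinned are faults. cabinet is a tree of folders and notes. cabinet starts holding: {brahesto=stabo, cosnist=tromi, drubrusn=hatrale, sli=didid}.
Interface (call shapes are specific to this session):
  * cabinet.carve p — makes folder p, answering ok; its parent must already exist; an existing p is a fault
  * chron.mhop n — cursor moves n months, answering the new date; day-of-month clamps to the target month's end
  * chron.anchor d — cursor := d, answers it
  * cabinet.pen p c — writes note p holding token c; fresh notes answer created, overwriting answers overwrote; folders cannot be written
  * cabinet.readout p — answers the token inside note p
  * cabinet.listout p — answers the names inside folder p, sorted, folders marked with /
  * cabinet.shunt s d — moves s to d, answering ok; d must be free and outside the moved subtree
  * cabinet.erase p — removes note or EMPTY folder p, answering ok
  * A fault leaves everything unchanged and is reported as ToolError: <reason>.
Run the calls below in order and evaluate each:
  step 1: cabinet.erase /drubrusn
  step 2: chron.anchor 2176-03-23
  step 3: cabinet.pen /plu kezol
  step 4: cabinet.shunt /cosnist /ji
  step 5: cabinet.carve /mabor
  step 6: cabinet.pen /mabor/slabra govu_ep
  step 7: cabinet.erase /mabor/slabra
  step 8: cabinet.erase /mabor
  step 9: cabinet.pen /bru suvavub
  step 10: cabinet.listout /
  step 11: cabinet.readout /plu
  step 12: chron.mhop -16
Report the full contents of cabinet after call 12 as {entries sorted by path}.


Answer: {brahesto=stabo, bru=suvavub, ji=tromi, plu=kezol, sli=didid}

Derivation:
Step: cabinet.erase[p='/drubrusn']
Result: ok
Step: chron.anchor[d='2176-03-23']
Result: 2176-03-23
Step: cabinet.pen[p='/plu'; c='kezol']
Result: created
Step: cabinet.shunt[s='/cosnist'; d='/ji']
Result: ok
Step: cabinet.carve[p='/mabor']
Result: ok
Step: cabinet.pen[p='/mabor/slabra'; c='govu_ep']
Result: created
Step: cabinet.erase[p='/mabor/slabra']
Result: ok
Step: cabinet.erase[p='/mabor']
Result: ok
Step: cabinet.pen[p='/bru'; c='suvavub']
Result: created
Step: cabinet.listout[p='/']
Result: [brahesto, bru, ji, plu, sli]
Step: cabinet.readout[p='/plu']
Result: kezol
Step: chron.mhop[n='-16']
Result: 2174-11-23


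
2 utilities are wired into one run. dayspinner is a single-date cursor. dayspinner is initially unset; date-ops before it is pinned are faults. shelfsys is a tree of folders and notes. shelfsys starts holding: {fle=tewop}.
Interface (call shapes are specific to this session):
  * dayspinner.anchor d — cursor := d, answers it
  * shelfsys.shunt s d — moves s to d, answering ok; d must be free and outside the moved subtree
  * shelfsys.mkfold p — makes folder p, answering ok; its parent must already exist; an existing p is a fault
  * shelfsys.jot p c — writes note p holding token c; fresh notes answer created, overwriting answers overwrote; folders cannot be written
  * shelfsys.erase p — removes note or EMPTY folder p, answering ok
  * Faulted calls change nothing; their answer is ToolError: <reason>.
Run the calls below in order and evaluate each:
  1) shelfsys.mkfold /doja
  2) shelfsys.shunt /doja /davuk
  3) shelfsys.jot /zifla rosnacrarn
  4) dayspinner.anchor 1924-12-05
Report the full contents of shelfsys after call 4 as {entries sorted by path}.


Answer: {davuk/, fle=tewop, zifla=rosnacrarn}

Derivation:
$ shelfsys.mkfold p→/doja
[out] ok
$ shelfsys.shunt s→/doja d→/davuk
[out] ok
$ shelfsys.jot p→/zifla c→rosnacrarn
[out] created
$ dayspinner.anchor d→1924-12-05
[out] 1924-12-05


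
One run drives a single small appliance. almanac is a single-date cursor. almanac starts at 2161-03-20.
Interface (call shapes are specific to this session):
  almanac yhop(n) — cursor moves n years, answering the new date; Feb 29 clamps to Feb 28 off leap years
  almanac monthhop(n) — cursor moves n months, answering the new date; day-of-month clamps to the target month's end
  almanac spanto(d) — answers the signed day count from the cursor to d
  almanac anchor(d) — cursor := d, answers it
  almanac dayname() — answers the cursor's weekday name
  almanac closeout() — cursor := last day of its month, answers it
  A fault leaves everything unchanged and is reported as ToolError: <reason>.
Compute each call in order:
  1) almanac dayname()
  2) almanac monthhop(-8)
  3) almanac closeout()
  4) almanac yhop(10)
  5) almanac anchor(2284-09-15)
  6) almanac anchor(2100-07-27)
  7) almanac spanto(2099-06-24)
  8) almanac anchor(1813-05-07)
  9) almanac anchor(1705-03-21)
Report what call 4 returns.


Step: almanac dayname[]
Result: Friday
Step: almanac monthhop[n→-8]
Result: 2160-07-20
Step: almanac closeout[]
Result: 2160-07-31
Step: almanac yhop[n→10]
Result: 2170-07-31
Step: almanac anchor[d→2284-09-15]
Result: 2284-09-15
Step: almanac anchor[d→2100-07-27]
Result: 2100-07-27
Step: almanac spanto[d→2099-06-24]
Result: -398
Step: almanac anchor[d→1813-05-07]
Result: 1813-05-07
Step: almanac anchor[d→1705-03-21]
Result: 1705-03-21

Answer: 2170-07-31


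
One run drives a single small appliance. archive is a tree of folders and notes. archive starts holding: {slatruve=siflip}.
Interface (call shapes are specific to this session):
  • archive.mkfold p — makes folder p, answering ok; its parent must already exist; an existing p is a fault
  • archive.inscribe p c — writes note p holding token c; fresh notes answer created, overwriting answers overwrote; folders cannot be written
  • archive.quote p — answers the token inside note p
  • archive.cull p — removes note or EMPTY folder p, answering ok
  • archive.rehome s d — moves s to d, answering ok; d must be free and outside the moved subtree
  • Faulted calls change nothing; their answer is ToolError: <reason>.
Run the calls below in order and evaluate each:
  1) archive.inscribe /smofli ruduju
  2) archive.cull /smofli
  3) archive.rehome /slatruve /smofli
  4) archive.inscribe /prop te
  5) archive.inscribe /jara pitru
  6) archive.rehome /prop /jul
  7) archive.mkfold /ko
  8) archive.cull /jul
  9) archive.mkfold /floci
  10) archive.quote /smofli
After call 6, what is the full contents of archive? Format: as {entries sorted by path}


==> archive.inscribe(/smofli, ruduju)
<== created
==> archive.cull(/smofli)
<== ok
==> archive.rehome(/slatruve, /smofli)
<== ok
==> archive.inscribe(/prop, te)
<== created
==> archive.inscribe(/jara, pitru)
<== created
==> archive.rehome(/prop, /jul)
<== ok
==> archive.mkfold(/ko)
<== ok
==> archive.cull(/jul)
<== ok
==> archive.mkfold(/floci)
<== ok
==> archive.quote(/smofli)
<== siflip

Answer: {jara=pitru, jul=te, smofli=siflip}


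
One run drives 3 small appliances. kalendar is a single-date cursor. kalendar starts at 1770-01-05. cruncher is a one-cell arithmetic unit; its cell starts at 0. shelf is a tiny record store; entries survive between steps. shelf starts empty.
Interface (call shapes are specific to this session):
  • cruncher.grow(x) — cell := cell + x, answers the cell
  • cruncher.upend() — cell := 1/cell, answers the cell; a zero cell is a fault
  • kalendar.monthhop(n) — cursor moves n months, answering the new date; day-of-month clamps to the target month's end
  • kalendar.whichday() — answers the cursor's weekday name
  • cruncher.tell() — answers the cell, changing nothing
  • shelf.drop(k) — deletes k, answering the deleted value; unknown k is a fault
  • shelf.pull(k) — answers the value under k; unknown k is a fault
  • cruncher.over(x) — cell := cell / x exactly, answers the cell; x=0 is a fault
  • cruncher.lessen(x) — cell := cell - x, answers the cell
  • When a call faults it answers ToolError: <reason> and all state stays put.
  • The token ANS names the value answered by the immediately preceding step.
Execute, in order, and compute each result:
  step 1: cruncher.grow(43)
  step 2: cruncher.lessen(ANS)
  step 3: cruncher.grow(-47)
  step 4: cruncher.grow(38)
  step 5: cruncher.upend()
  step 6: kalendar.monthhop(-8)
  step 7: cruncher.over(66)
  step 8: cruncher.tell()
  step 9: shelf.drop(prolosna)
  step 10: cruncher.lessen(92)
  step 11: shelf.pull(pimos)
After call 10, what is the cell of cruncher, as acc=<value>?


% cruncher.grow x→43
  43
% cruncher.lessen x→ANS
  0
% cruncher.grow x→-47
  -47
% cruncher.grow x→38
  -9
% cruncher.upend
  -1/9
% kalendar.monthhop n→-8
  1769-05-05
% cruncher.over x→66
  -1/594
% cruncher.tell
  -1/594
% shelf.drop k→prolosna
  ToolError: no such key prolosna
% cruncher.lessen x→92
  -54649/594
% shelf.pull k→pimos
  ToolError: no such key pimos

Answer: acc=-54649/594


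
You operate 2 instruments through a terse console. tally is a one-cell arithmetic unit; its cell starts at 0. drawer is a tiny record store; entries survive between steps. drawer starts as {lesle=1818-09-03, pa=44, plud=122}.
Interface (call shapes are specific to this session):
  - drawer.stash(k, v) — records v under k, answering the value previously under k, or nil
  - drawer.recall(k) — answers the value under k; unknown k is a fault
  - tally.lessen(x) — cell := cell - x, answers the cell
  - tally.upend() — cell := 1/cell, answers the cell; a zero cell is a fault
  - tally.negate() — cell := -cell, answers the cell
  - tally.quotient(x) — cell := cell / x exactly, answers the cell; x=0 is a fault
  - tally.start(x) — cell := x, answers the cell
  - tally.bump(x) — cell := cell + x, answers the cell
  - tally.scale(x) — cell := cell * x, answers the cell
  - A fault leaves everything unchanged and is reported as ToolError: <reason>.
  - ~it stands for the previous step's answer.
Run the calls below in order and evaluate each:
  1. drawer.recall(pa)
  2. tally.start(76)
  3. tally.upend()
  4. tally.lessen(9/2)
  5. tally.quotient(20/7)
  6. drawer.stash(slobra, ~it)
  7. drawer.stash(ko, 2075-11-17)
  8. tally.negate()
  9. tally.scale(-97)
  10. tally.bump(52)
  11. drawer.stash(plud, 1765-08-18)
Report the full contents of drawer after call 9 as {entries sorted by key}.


Answer: {ko=2075-11-17, lesle=1818-09-03, pa=44, plud=122, slobra=-2387/1520}

Derivation:
-> recall(k: pa)
<- 44
-> start(x: 76)
<- 76
-> upend()
<- 1/76
-> lessen(x: 9/2)
<- -341/76
-> quotient(x: 20/7)
<- -2387/1520
-> stash(k: slobra, v: ~it)
<- nil
-> stash(k: ko, v: 2075-11-17)
<- nil
-> negate()
<- 2387/1520
-> scale(x: -97)
<- -231539/1520
-> bump(x: 52)
<- -152499/1520
-> stash(k: plud, v: 1765-08-18)
<- 122


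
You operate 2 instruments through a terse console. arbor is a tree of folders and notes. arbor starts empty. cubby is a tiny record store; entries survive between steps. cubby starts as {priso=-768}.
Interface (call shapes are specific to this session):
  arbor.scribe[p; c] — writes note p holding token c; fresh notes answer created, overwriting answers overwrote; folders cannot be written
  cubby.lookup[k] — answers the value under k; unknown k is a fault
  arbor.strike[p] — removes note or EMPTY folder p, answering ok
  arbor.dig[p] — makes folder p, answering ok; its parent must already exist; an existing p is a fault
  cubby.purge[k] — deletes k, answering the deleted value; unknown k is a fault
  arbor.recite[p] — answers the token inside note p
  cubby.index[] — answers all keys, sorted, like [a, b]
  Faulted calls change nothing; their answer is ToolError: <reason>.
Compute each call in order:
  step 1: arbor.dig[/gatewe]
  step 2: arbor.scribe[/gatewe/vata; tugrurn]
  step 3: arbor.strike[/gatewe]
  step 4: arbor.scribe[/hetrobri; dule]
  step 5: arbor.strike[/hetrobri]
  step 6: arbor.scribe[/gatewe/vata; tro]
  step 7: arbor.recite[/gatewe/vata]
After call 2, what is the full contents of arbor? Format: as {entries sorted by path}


Answer: {gatewe/, gatewe/vata=tugrurn}

Derivation:
Do: arbor.dig[p: /gatewe]
See: ok
Do: arbor.scribe[p: /gatewe/vata; c: tugrurn]
See: created
Do: arbor.strike[p: /gatewe]
See: ToolError: not empty
Do: arbor.scribe[p: /hetrobri; c: dule]
See: created
Do: arbor.strike[p: /hetrobri]
See: ok
Do: arbor.scribe[p: /gatewe/vata; c: tro]
See: overwrote
Do: arbor.recite[p: /gatewe/vata]
See: tro


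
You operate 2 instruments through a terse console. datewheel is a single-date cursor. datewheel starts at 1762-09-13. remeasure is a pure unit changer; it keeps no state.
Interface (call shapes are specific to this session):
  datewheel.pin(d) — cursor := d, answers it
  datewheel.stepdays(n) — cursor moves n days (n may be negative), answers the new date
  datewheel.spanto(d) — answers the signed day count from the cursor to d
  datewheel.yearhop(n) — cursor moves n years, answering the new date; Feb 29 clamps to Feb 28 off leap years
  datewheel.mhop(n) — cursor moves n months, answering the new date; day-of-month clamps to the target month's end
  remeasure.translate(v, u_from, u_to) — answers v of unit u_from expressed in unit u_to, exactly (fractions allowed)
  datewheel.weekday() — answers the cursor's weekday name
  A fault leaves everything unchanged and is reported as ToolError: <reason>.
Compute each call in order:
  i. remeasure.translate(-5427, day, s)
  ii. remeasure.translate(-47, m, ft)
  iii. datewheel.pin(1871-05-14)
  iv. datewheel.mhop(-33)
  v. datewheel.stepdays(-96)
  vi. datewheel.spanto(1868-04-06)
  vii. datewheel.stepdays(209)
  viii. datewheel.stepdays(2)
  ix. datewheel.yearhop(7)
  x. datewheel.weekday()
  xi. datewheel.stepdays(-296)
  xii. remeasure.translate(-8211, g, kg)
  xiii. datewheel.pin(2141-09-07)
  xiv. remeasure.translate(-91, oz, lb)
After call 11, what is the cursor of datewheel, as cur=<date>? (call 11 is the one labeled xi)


Next I call translate passing -5427, day, s, and get -468892800.
I invoke translate passing -47, m, ft, which returns -58750/381.
I call pin passing 1871-05-14, and observe 1871-05-14.
Next I call mhop passing -33, which returns 1868-08-14.
Using stepdays passing -96, and get 1868-05-10.
I run spanto passing 1868-04-06, — result: -34.
Now I run stepdays passing 209, which returns 1868-12-05.
Now I run stepdays passing 2, — result: 1868-12-07.
I call yearhop passing 7, giving 1875-12-07.
Using weekday, and observe Tuesday.
Now I run stepdays passing -296, → 1875-02-14.
I call translate passing -8211, g, kg, and get -8211/1000.
Invoking pin passing 2141-09-07, yielding 2141-09-07.
I run translate passing -91, oz, lb: -91/16.

Answer: cur=1875-02-14


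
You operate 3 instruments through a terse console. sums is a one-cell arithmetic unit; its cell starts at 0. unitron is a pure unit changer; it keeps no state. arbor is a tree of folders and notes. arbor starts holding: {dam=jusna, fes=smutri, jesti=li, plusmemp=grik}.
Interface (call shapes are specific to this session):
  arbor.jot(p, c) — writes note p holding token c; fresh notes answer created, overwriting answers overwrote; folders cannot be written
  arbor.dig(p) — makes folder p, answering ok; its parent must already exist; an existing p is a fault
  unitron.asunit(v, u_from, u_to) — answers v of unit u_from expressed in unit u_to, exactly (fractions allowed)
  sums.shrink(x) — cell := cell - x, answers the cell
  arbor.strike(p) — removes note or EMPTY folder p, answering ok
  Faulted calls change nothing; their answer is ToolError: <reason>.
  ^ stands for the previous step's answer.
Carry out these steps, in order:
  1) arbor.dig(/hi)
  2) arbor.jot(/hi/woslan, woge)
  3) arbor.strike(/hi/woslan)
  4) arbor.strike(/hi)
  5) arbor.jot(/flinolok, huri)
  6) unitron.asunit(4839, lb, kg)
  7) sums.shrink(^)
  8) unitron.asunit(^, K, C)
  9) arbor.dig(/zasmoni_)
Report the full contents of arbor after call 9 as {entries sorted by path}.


Answer: {dam=jusna, fes=smutri, flinolok=huri, jesti=li, plusmemp=grik, zasmoni_/}

Derivation:
>> dig(/hi)
<< ok
>> jot(/hi/woslan, woge)
<< created
>> strike(/hi/woslan)
<< ok
>> strike(/hi)
<< ok
>> jot(/flinolok, huri)
<< created
>> asunit(4839, lb, kg)
<< 219493347843/100000000
>> shrink(^)
<< -219493347843/100000000
>> asunit(^, K, C)
<< -246808347843/100000000
>> dig(/zasmoni_)
<< ok


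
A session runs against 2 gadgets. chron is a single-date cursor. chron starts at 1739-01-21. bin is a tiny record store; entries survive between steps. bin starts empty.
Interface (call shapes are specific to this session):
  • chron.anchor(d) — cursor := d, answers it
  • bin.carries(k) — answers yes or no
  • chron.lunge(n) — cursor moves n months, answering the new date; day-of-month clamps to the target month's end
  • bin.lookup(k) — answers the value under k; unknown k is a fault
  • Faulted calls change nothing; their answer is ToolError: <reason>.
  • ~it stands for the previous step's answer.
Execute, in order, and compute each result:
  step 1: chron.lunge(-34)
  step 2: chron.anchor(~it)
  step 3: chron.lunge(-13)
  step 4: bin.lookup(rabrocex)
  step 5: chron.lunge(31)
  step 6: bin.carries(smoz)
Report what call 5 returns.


Answer: 1737-09-21

Derivation:
-- 1. chron.lunge(n: -34) => 1736-03-21
-- 2. chron.anchor(d: ~it) => 1736-03-21
-- 3. chron.lunge(n: -13) => 1735-02-21
-- 4. bin.lookup(k: rabrocex) => ToolError: no such key rabrocex
-- 5. chron.lunge(n: 31) => 1737-09-21
-- 6. bin.carries(k: smoz) => no


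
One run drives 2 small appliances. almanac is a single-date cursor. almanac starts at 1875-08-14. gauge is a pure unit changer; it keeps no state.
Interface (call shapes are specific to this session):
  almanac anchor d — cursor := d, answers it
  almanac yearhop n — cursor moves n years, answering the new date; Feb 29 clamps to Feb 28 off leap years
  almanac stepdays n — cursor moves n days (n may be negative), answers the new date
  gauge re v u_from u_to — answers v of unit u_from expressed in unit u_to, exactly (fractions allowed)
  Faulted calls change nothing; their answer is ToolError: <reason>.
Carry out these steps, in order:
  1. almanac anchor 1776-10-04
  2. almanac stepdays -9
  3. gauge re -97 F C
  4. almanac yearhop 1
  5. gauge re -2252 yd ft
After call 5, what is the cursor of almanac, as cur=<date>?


% almanac anchor d→1776-10-04
  1776-10-04
% almanac stepdays n→-9
  1776-09-25
% gauge re v→-97 u_from→F u_to→C
  -215/3
% almanac yearhop n→1
  1777-09-25
% gauge re v→-2252 u_from→yd u_to→ft
  -6756

Answer: cur=1777-09-25


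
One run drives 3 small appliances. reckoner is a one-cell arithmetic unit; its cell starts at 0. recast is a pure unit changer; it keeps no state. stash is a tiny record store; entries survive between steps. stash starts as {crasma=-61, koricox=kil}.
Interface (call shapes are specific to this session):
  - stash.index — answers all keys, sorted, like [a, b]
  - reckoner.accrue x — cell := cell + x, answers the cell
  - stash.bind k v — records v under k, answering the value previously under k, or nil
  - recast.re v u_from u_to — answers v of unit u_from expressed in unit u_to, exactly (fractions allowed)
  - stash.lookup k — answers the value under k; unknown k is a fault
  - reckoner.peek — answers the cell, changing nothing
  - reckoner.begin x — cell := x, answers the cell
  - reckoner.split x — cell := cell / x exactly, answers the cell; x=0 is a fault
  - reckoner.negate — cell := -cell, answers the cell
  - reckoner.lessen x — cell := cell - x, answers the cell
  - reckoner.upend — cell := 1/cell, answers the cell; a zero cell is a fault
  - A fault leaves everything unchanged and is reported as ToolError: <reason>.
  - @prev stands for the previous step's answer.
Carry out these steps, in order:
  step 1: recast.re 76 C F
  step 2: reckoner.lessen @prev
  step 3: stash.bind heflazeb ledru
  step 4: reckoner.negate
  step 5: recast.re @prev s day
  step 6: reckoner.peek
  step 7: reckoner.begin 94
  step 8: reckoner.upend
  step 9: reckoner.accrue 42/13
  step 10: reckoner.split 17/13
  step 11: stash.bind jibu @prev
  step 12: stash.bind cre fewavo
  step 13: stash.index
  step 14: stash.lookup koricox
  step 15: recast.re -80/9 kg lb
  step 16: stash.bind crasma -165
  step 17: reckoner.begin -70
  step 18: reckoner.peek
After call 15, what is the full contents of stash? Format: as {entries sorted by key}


Answer: {crasma=-61, cre=fewavo, heflazeb=ledru, jibu=233/94, koricox=kil}

Derivation:
Do: recast.re[v=76; u_from=C; u_to=F]
See: 844/5
Do: reckoner.lessen[x=@prev]
See: -844/5
Do: stash.bind[k=heflazeb; v=ledru]
See: nil
Do: reckoner.negate[]
See: 844/5
Do: recast.re[v=@prev; u_from=s; u_to=day]
See: 211/108000
Do: reckoner.peek[]
See: 844/5
Do: reckoner.begin[x=94]
See: 94
Do: reckoner.upend[]
See: 1/94
Do: reckoner.accrue[x=42/13]
See: 3961/1222
Do: reckoner.split[x=17/13]
See: 233/94
Do: stash.bind[k=jibu; v=@prev]
See: nil
Do: stash.bind[k=cre; v=fewavo]
See: nil
Do: stash.index[]
See: [crasma, cre, heflazeb, jibu, koricox]
Do: stash.lookup[k=koricox]
See: kil
Do: recast.re[v=-80/9; u_from=kg; u_to=lb]
See: -8000000000/408233133
Do: stash.bind[k=crasma; v=-165]
See: -61
Do: reckoner.begin[x=-70]
See: -70
Do: reckoner.peek[]
See: -70


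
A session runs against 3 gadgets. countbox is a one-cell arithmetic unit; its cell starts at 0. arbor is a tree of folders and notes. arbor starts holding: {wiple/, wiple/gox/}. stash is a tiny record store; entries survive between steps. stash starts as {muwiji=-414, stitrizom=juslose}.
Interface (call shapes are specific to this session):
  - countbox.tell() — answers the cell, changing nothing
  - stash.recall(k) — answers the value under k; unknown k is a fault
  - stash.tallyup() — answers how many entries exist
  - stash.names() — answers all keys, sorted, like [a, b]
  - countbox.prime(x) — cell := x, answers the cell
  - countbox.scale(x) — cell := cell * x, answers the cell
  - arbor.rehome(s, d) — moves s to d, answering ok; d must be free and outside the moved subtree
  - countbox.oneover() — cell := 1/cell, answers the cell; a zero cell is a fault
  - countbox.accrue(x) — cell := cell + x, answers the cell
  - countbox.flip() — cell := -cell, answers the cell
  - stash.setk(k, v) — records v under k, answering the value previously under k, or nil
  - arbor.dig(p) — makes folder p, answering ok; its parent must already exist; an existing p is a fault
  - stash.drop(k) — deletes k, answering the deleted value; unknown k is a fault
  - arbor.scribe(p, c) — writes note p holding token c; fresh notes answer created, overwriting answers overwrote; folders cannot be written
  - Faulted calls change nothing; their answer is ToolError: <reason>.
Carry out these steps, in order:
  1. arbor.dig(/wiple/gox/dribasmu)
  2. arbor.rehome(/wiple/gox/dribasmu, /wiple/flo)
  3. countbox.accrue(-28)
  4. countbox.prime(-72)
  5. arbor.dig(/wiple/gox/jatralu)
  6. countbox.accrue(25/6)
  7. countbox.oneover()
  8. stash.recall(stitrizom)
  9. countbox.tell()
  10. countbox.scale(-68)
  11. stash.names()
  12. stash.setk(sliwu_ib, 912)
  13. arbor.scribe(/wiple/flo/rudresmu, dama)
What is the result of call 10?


I invoke arbor.dig with /wiple/gox/dribasmu: ok.
Using arbor.rehome with /wiple/gox/dribasmu, /wiple/flo, and get ok.
Calling countbox.accrue with -28, which returns -28.
Now I run countbox.prime with -72, and get -72.
I invoke arbor.dig with /wiple/gox/jatralu, and get ok.
I use countbox.accrue with 25/6, → -407/6.
Calling countbox.oneover(), giving -6/407.
Then stash.recall with stitrizom: juslose.
I invoke countbox.tell(), and get -6/407.
I invoke countbox.scale with -68, yielding 408/407.
Then stash.names, — result: [muwiji, stitrizom].
I invoke stash.setk with sliwu_ib, 912, and observe nil.
Using arbor.scribe with /wiple/flo/rudresmu, dama, giving created.

Answer: 408/407


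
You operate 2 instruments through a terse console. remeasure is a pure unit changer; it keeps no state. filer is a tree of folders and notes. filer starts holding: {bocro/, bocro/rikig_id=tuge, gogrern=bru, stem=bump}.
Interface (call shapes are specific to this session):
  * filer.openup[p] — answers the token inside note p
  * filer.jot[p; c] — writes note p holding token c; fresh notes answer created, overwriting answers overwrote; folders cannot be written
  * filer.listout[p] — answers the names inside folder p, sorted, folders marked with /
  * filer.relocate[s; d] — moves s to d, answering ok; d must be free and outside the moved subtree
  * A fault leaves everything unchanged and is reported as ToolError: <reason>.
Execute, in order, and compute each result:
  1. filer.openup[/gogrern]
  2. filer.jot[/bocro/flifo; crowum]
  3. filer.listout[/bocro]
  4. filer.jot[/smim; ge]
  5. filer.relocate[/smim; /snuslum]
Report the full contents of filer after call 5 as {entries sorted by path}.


> openup p: /gogrern
  bru
> jot p: /bocro/flifo c: crowum
  created
> listout p: /bocro
  [flifo, rikig_id]
> jot p: /smim c: ge
  created
> relocate s: /smim d: /snuslum
  ok

Answer: {bocro/, bocro/flifo=crowum, bocro/rikig_id=tuge, gogrern=bru, snuslum=ge, stem=bump}


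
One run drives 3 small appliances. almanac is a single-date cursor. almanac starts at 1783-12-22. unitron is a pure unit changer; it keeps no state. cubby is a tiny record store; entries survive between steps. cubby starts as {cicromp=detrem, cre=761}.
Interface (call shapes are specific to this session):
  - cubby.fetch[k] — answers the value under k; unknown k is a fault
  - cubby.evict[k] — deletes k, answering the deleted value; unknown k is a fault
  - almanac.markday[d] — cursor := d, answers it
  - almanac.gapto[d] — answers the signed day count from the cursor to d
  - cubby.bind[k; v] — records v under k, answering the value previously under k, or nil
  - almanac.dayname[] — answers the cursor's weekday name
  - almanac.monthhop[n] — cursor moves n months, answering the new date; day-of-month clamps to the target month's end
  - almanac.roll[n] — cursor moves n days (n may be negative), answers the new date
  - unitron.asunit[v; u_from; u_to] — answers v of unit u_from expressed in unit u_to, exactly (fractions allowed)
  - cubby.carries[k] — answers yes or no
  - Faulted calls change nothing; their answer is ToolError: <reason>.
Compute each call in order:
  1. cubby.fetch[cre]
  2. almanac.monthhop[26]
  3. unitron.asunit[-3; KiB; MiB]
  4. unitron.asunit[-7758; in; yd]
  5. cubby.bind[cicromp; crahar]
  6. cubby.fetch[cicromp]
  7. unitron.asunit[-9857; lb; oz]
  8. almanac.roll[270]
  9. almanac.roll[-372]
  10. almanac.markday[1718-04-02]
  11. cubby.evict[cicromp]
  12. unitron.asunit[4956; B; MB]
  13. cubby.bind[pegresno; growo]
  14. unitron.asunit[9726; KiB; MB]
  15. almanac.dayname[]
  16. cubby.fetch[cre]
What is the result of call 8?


$ cubby.fetch k=cre
[out] 761
$ almanac.monthhop n=26
[out] 1786-02-22
$ unitron.asunit v=-3 u_from=KiB u_to=MiB
[out] -3/1024
$ unitron.asunit v=-7758 u_from=in u_to=yd
[out] -431/2
$ cubby.bind k=cicromp v=crahar
[out] detrem
$ cubby.fetch k=cicromp
[out] crahar
$ unitron.asunit v=-9857 u_from=lb u_to=oz
[out] -157712
$ almanac.roll n=270
[out] 1786-11-19
$ almanac.roll n=-372
[out] 1785-11-12
$ almanac.markday d=1718-04-02
[out] 1718-04-02
$ cubby.evict k=cicromp
[out] crahar
$ unitron.asunit v=4956 u_from=B u_to=MB
[out] 1239/250000
$ cubby.bind k=pegresno v=growo
[out] nil
$ unitron.asunit v=9726 u_from=KiB u_to=MB
[out] 155616/15625
$ almanac.dayname
[out] Saturday
$ cubby.fetch k=cre
[out] 761

Answer: 1786-11-19


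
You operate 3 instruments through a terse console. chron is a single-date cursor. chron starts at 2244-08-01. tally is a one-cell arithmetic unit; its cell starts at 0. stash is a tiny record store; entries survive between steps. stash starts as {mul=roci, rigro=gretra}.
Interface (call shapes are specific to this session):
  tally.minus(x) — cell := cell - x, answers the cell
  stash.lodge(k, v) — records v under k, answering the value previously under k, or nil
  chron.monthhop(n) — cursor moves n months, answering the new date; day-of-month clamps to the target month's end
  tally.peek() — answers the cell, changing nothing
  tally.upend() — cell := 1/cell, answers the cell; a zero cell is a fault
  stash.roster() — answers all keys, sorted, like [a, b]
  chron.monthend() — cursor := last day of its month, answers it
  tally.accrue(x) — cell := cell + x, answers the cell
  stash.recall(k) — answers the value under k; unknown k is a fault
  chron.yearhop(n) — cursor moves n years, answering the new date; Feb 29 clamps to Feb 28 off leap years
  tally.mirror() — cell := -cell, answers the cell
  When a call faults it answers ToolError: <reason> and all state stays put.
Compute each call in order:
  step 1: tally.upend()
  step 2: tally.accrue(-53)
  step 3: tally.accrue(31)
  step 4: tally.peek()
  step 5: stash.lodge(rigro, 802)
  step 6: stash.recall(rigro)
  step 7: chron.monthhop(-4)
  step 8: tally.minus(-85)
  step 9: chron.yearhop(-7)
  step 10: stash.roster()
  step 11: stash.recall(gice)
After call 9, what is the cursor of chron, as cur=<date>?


! tally.upend() : ToolError: reciprocal of zero
! tally.accrue(x: -53) : -53
! tally.accrue(x: 31) : -22
! tally.peek() : -22
! stash.lodge(k: rigro, v: 802) : gretra
! stash.recall(k: rigro) : 802
! chron.monthhop(n: -4) : 2244-04-01
! tally.minus(x: -85) : 63
! chron.yearhop(n: -7) : 2237-04-01
! stash.roster() : [mul, rigro]
! stash.recall(k: gice) : ToolError: no such key gice

Answer: cur=2237-04-01


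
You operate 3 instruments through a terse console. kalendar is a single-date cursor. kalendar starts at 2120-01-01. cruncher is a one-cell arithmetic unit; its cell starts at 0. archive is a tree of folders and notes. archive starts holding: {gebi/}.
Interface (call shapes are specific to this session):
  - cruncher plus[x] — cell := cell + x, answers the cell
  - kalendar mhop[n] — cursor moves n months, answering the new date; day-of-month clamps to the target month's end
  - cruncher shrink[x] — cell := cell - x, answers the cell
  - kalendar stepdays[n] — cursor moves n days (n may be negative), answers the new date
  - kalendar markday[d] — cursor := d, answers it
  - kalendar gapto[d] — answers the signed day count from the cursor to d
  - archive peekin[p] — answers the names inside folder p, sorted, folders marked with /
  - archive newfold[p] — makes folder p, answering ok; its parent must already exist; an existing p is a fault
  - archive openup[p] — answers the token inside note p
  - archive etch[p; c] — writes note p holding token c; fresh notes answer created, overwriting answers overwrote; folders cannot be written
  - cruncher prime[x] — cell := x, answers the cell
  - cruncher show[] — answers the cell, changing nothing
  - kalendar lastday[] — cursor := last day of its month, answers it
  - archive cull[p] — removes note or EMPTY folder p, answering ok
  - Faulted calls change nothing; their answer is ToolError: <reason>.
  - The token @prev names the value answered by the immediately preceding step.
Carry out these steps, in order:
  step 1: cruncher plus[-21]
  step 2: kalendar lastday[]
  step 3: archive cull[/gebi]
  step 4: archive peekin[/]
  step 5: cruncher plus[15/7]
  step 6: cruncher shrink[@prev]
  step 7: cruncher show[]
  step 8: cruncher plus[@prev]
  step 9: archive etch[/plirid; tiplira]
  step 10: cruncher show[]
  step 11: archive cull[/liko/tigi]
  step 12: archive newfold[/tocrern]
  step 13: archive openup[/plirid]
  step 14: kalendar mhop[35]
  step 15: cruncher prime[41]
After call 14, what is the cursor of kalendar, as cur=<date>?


Answer: cur=2122-12-31

Derivation:
# 1. cruncher plus(x=-21) == -21
# 2. kalendar lastday() == 2120-01-31
# 3. archive cull(p=/gebi) == ok
# 4. archive peekin(p=/) == []
# 5. cruncher plus(x=15/7) == -132/7
# 6. cruncher shrink(x=@prev) == 0
# 7. cruncher show() == 0
# 8. cruncher plus(x=@prev) == 0
# 9. archive etch(p=/plirid, c=tiplira) == created
# 10. cruncher show() == 0
# 11. archive cull(p=/liko/tigi) == ToolError: not found
# 12. archive newfold(p=/tocrern) == ok
# 13. archive openup(p=/plirid) == tiplira
# 14. kalendar mhop(n=35) == 2122-12-31
# 15. cruncher prime(x=41) == 41


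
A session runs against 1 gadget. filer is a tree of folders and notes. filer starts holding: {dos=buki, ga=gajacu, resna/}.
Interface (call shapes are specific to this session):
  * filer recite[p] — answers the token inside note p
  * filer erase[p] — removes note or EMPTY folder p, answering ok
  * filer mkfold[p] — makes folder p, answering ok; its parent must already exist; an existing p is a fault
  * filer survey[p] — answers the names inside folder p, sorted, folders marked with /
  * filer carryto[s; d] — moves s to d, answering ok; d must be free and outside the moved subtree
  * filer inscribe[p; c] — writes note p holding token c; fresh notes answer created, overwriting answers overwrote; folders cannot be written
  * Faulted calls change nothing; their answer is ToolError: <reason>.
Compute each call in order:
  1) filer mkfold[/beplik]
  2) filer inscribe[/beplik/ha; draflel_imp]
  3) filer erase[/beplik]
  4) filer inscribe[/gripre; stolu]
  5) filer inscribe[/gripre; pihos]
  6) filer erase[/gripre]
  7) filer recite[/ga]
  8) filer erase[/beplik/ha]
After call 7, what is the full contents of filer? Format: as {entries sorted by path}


Invoking filer mkfold passing p→/beplik, — result: ok.
I try filer inscribe passing p→/beplik/ha, c→draflel_imp: created.
I try filer erase passing p→/beplik, — result: ToolError: not empty.
I call filer inscribe passing p→/gripre, c→stolu, — result: created.
Invoking filer inscribe passing p→/gripre, c→pihos, and see overwrote.
I use filer erase passing p→/gripre, giving ok.
I try filer recite passing p→/ga, giving gajacu.
I call filer erase passing p→/beplik/ha, and observe ok.

Answer: {beplik/, beplik/ha=draflel_imp, dos=buki, ga=gajacu, resna/}


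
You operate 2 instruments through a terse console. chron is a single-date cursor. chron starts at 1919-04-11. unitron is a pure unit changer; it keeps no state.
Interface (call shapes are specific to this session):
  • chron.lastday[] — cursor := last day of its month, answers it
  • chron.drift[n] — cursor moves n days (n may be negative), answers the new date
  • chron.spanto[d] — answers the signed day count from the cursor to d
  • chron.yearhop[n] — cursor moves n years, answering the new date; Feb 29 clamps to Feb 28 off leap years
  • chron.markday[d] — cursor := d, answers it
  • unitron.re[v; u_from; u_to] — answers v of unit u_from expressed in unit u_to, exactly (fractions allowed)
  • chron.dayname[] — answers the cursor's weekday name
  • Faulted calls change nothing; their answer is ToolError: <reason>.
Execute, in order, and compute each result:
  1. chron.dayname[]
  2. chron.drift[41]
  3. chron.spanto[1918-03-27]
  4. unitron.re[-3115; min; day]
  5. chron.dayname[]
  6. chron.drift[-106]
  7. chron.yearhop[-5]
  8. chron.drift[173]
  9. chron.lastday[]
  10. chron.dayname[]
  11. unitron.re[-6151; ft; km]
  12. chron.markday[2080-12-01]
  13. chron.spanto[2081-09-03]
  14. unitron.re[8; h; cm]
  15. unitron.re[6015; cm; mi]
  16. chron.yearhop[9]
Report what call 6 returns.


Do: chron.dayname[]
See: Friday
Do: chron.drift[n='41']
See: 1919-05-22
Do: chron.spanto[d='1918-03-27']
See: -421
Do: unitron.re[v='-3115'; u_from='min'; u_to='day']
See: -623/288
Do: chron.dayname[]
See: Thursday
Do: chron.drift[n='-106']
See: 1919-02-05
Do: chron.yearhop[n='-5']
See: 1914-02-05
Do: chron.drift[n='173']
See: 1914-07-28
Do: chron.lastday[]
See: 1914-07-31
Do: chron.dayname[]
See: Friday
Do: unitron.re[v='-6151'; u_from='ft'; u_to='km']
See: -2343531/1250000
Do: chron.markday[d='2080-12-01']
See: 2080-12-01
Do: chron.spanto[d='2081-09-03']
See: 276
Do: unitron.re[v='8'; u_from='h'; u_to='cm']
See: ToolError: incompatible units
Do: unitron.re[v='6015'; u_from='cm'; u_to='mi']
See: 10025/268224
Do: chron.yearhop[n='9']
See: 2089-12-01

Answer: 1919-02-05


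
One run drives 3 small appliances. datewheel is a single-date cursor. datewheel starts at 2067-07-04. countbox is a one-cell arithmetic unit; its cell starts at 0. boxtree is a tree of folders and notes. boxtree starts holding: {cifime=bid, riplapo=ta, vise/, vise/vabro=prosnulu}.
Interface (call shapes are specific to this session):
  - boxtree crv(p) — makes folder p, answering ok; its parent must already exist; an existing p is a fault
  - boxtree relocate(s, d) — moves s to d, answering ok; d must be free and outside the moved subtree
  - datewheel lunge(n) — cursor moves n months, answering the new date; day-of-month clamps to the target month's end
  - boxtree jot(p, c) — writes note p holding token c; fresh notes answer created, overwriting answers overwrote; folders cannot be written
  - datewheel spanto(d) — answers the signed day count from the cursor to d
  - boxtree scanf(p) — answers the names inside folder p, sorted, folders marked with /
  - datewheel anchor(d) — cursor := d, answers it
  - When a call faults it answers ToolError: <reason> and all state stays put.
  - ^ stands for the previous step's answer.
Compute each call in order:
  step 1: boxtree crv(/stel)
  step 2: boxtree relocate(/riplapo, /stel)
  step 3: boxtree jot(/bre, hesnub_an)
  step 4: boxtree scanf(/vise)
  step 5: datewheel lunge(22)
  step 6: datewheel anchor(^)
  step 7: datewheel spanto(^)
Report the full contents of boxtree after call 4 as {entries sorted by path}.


Answer: {bre=hesnub_an, cifime=bid, riplapo=ta, stel/, vise/, vise/vabro=prosnulu}

Derivation:
$ boxtree crv p='/stel'
:: ok
$ boxtree relocate s='/riplapo' d='/stel'
:: ToolError: exists
$ boxtree jot p='/bre' c='hesnub_an'
:: created
$ boxtree scanf p='/vise'
:: [vabro]
$ datewheel lunge n='22'
:: 2069-05-04
$ datewheel anchor d='^'
:: 2069-05-04
$ datewheel spanto d='^'
:: 0
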